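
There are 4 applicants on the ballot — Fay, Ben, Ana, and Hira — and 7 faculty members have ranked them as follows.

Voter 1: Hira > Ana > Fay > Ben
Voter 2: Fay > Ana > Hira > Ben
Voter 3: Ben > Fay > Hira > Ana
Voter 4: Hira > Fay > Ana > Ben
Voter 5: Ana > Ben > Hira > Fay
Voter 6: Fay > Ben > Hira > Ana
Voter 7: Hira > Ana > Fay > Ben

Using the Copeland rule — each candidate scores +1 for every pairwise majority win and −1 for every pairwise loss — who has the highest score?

Pairwise results:
  Fay vs Ben: Fay wins 5–2.
  Fay vs Ana: Fay wins 4–3.
  Fay vs Hira: Hira wins 4–3.
  Ben vs Ana: Ana wins 5–2.
  Ben vs Hira: Hira wins 4–3.
  Ana vs Hira: Hira wins 5–2.
Copeland scores (wins − losses):
  Fay: 2 − 1 = 1
  Ben: 0 − 3 = -3
  Ana: 1 − 2 = -1
  Hira: 3 − 0 = 3
Hira has the best Copeland score.

Hira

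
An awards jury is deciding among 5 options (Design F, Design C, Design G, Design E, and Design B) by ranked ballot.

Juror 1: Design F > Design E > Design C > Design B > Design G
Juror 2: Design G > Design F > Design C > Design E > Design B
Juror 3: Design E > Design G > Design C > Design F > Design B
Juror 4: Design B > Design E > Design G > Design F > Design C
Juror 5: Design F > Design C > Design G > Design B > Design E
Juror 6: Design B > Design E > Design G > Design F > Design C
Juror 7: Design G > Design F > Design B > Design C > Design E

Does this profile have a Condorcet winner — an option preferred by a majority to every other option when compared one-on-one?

Head-to-head results (7 voters total):
Design F vs Design C: Design F wins 6–1.
Design F vs Design G: Design G wins 5–2.
Design F vs Design E: Design F wins 4–3.
Design F vs Design B: Design F wins 5–2.
Design C vs Design G: Design G wins 5–2.
Design C vs Design E: Design E wins 4–3.
Design C vs Design B: Design C wins 4–3.
Design G vs Design E: Design E wins 4–3.
Design G vs Design B: Design G wins 4–3.
Design E vs Design B: Design B wins 4–3.
No candidate beats all others: Design F beats Design E beats Design G beats Design F, a majority cycle.

No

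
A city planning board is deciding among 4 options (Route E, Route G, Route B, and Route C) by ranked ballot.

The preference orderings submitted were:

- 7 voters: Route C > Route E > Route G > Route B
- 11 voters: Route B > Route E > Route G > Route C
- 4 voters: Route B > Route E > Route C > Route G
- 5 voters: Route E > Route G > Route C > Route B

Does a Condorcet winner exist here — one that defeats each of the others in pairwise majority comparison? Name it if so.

Head-to-head results (27 voters total):
Route E vs Route G: Route E wins 27–0.
Route E vs Route B: Route B wins 15–12.
Route E vs Route C: Route E wins 20–7.
Route G vs Route B: Route B wins 15–12.
Route G vs Route C: Route G wins 16–11.
Route B vs Route C: Route B wins 15–12.
Route B beats each rival — Route E (15–12), Route G (15–12), Route C (15–12) — so Route B is the Condorcet winner.

Route B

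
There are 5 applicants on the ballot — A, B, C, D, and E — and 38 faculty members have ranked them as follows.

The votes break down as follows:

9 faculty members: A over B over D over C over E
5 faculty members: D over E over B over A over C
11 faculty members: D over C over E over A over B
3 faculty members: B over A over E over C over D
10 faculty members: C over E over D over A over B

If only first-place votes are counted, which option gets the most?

First-place vote totals:
  A: 9
  B: 3
  C: 10
  D: 16
  E: 0
D has the most first-place votes.

D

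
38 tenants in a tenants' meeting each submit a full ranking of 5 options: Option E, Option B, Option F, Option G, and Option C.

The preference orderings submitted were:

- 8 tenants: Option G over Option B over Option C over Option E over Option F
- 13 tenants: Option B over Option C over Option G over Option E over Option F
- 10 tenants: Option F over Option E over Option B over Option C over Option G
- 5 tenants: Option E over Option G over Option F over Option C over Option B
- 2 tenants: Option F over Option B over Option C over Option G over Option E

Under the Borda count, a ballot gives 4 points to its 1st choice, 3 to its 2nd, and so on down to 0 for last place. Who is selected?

Borda scores:
  Option E: 8·1 + 13·1 + 10·3 + 5·4 + 2·0 = 71
  Option B: 8·3 + 13·4 + 10·2 + 5·0 + 2·3 = 102
  Option F: 8·0 + 13·0 + 10·4 + 5·2 + 2·4 = 58
  Option G: 8·4 + 13·2 + 10·0 + 5·3 + 2·1 = 75
  Option C: 8·2 + 13·3 + 10·1 + 5·1 + 2·2 = 74
Option B has the highest total.

Option B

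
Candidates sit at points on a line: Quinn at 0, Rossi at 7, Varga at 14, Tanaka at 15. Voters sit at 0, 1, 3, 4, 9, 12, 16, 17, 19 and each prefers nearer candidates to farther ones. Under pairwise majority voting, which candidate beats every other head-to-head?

With single-peaked preferences on a line, the Condorcet winner is the candidate closest to the median voter.
The median voter (position 9) is closest to Rossi at 7.
Check: Rossi vs Tanaka — voters closer to Rossi: 5 of 9.

Rossi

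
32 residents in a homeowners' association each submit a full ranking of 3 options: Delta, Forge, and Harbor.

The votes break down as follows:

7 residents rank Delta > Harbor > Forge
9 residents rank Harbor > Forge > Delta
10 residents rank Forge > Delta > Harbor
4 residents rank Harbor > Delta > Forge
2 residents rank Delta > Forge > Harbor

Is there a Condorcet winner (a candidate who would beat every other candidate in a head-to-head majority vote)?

Head-to-head results (32 voters total):
Delta vs Forge: Forge wins 19–13.
Delta vs Harbor: Delta wins 19–13.
Forge vs Harbor: Harbor wins 20–12.
No candidate beats all others: Delta beats Harbor beats Forge beats Delta, a majority cycle.

No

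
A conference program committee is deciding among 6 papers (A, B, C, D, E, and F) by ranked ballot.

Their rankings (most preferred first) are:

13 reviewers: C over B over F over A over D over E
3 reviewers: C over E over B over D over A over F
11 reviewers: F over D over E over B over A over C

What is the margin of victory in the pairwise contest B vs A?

27

Ballots ranking B above A: 13+3+11 = 27.
Ballots ranking A above B: 0.
B wins 27–0, a margin of 27.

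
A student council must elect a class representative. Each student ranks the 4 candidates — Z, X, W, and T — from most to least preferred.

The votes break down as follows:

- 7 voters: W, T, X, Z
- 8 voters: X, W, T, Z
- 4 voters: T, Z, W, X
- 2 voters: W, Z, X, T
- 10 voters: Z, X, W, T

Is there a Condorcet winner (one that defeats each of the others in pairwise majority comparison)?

No

Head-to-head results (31 voters total):
Z vs X: Z wins 16–15.
Z vs W: W wins 17–14.
Z vs T: T wins 19–12.
X vs W: X wins 18–13.
X vs T: X wins 20–11.
W vs T: W wins 27–4.
No candidate beats all others: Z beats X beats W beats Z, a majority cycle.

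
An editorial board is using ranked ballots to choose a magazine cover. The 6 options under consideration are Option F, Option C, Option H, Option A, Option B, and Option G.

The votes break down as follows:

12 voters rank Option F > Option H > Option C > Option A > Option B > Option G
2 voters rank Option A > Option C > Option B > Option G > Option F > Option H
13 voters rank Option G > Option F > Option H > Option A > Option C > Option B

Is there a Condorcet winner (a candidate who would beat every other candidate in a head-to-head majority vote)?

Head-to-head results (27 voters total):
Option F vs Option C: Option F wins 25–2.
Option F vs Option H: Option F wins 27–0.
Option F vs Option A: Option F wins 25–2.
Option F vs Option B: Option F wins 25–2.
Option F vs Option G: Option G wins 15–12.
Option C vs Option H: Option H wins 25–2.
Option C vs Option A: Option A wins 15–12.
Option C vs Option B: Option C wins 27–0.
Option C vs Option G: Option C wins 14–13.
Option H vs Option A: Option H wins 25–2.
Option H vs Option B: Option H wins 25–2.
Option H vs Option G: Option G wins 15–12.
Option A vs Option B: Option A wins 27–0.
Option A vs Option G: Option A wins 14–13.
Option B vs Option G: Option B wins 14–13.
No candidate beats all others: Option F beats Option C beats Option G beats Option F, a majority cycle.

No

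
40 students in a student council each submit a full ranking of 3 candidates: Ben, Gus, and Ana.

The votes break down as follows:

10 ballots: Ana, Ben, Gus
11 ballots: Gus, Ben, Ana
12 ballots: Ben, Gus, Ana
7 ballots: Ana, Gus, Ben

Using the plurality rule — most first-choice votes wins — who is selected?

First-place vote totals:
  Ben: 12
  Gus: 11
  Ana: 17
Ana has the most first-place votes.

Ana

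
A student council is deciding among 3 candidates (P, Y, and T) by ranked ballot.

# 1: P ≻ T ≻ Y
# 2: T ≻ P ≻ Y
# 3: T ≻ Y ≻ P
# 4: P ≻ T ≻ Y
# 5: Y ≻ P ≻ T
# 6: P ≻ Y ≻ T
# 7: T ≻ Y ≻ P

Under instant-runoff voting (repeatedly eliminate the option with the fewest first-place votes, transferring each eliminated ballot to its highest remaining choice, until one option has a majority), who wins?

P

Round 1: P 3, T 3, Y 1. Y has the fewest and is eliminated.
Round 2: P 4, T 3. P has a majority.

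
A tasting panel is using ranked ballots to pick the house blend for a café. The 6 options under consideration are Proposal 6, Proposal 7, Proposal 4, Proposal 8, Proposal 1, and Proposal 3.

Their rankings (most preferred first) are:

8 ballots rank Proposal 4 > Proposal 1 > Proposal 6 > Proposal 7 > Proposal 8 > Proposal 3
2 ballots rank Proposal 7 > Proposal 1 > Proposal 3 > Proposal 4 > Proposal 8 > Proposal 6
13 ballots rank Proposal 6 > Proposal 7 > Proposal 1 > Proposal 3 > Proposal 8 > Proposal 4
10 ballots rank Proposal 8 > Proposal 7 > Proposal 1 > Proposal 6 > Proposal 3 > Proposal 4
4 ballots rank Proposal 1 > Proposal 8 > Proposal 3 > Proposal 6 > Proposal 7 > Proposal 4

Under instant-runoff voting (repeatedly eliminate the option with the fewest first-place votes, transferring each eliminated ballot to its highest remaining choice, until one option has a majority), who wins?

Proposal 6

Round 1: Proposal 6 13, Proposal 8 10, Proposal 4 8, Proposal 1 4, Proposal 7 2, Proposal 3 0. Proposal 3 has the fewest and is eliminated.
Round 2: Proposal 6 13, Proposal 8 10, Proposal 4 8, Proposal 1 4, Proposal 7 2. Proposal 7 has the fewest and is eliminated.
Round 3: Proposal 6 13, Proposal 8 10, Proposal 4 8, Proposal 1 6. Proposal 1 has the fewest and is eliminated.
Round 4: Proposal 8 14, Proposal 6 13, Proposal 4 10. Proposal 4 has the fewest and is eliminated.
Round 5: Proposal 6 21, Proposal 8 16. Proposal 6 has a majority.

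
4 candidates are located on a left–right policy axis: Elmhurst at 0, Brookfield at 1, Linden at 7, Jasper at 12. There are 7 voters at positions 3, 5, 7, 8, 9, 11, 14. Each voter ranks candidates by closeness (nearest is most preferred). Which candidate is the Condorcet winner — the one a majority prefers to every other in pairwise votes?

With single-peaked preferences on a line, the Condorcet winner is the candidate closest to the median voter.
The median voter (position 8) is closest to Linden at 7.
Check: Linden vs Elmhurst — voters closer to Linden: 6 of 7.

Linden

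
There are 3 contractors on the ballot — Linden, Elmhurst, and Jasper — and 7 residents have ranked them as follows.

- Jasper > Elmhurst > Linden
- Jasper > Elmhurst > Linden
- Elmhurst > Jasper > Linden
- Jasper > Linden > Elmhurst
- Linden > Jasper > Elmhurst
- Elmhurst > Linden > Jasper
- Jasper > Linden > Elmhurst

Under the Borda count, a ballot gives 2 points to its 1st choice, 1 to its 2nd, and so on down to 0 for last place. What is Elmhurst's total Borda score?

6

Borda scores:
  Linden: 0 + 0 + 0 + 1 + 2 + 1 + 1 = 5
  Elmhurst: 1 + 1 + 2 + 0 + 0 + 2 + 0 = 6
  Jasper: 2 + 2 + 1 + 2 + 1 + 0 + 2 = 10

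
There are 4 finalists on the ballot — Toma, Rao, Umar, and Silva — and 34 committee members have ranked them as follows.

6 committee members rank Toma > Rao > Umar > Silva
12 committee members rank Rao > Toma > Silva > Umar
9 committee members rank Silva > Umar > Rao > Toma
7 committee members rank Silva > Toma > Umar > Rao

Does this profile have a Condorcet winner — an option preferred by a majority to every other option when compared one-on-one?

Yes

Head-to-head results (34 voters total):
Toma vs Rao: Rao wins 21–13.
Toma vs Umar: Toma wins 25–9.
Toma vs Silva: Toma wins 18–16.
Rao vs Umar: Rao wins 18–16.
Rao vs Silva: Rao wins 18–16.
Umar vs Silva: Silva wins 28–6.
Rao beats each rival — Toma (21–13), Umar (18–16), Silva (18–16) — so Rao is the Condorcet winner.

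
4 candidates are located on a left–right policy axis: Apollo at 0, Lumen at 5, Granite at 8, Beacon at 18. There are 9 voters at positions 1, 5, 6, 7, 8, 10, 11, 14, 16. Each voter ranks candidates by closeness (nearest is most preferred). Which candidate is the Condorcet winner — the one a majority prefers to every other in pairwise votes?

With single-peaked preferences on a line, the Condorcet winner is the candidate closest to the median voter.
The median voter (position 8) is closest to Granite at 8.
Check: Granite vs Lumen — voters closer to Granite: 6 of 9.

Granite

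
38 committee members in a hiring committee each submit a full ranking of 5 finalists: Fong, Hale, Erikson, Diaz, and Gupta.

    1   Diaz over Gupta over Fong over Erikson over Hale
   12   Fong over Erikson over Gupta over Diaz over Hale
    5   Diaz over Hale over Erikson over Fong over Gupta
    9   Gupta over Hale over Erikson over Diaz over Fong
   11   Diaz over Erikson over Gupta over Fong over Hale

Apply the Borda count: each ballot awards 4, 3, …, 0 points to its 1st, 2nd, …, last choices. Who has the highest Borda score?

Borda scores:
  Fong: 2 + 12·4 + 5·1 + 9·0 + 11·1 = 66
  Hale: 0 + 12·0 + 5·3 + 9·3 + 11·0 = 42
  Erikson: 1 + 12·3 + 5·2 + 9·2 + 11·3 = 98
  Diaz: 4 + 12·1 + 5·4 + 9·1 + 11·4 = 89
  Gupta: 3 + 12·2 + 5·0 + 9·4 + 11·2 = 85
Erikson has the highest total.

Erikson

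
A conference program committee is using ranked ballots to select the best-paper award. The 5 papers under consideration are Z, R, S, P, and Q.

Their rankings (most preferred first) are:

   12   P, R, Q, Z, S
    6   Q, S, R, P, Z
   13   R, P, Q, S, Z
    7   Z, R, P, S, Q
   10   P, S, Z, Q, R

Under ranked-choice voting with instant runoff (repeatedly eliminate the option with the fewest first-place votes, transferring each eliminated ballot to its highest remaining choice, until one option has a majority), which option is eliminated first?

S

Round 1: P 22, R 13, Z 7, Q 6, S 0. S has the fewest and is eliminated.
Round 2: P 22, R 13, Z 7, Q 6. Q has the fewest and is eliminated.
Round 3: P 22, R 19, Z 7. Z has the fewest and is eliminated.
Round 4: R 26, P 22. R has a majority.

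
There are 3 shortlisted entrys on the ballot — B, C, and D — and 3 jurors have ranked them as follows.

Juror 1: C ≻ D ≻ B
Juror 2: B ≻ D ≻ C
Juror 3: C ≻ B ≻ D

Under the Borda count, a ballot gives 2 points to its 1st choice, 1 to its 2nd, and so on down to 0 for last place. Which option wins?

Borda scores:
  B: 0 + 2 + 1 = 3
  C: 2 + 0 + 2 = 4
  D: 1 + 1 + 0 = 2
C has the highest total.

C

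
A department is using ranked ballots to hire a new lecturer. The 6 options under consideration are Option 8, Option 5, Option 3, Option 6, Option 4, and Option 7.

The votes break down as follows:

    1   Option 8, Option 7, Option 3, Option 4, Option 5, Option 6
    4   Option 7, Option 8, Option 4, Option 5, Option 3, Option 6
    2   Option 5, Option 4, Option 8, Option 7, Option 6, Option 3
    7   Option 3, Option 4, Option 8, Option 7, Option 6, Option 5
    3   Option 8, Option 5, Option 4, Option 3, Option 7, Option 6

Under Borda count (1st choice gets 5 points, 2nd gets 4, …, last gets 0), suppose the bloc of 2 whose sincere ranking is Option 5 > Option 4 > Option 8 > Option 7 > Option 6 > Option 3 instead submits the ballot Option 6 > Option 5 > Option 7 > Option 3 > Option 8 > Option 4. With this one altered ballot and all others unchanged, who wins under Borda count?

Option 8

Borda totals with the altered ballot: Option 8 59, Option 5 29, Option 3 52, Option 6 17, Option 4 51, Option 7 47.
The winner is unchanged: still Option 8.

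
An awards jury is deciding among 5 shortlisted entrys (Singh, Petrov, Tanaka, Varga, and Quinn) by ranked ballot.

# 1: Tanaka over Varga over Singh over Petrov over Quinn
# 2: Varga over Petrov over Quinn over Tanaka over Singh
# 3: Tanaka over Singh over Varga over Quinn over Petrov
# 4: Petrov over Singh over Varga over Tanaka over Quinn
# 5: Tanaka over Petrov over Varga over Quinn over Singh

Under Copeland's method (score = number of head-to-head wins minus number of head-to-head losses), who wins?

Tanaka

Pairwise results:
  Singh vs Petrov: Petrov wins 3–2.
  Singh vs Tanaka: Tanaka wins 4–1.
  Singh vs Varga: Varga wins 3–2.
  Singh vs Quinn: Singh wins 3–2.
  Petrov vs Tanaka: Tanaka wins 3–2.
  Petrov vs Varga: Varga wins 3–2.
  Petrov vs Quinn: Petrov wins 4–1.
  Tanaka vs Varga: Tanaka wins 3–2.
  Tanaka vs Quinn: Tanaka wins 4–1.
  Varga vs Quinn: Varga wins 5–0.
Copeland scores (wins − losses):
  Singh: 1 − 3 = -2
  Petrov: 2 − 2 = 0
  Tanaka: 4 − 0 = 4
  Varga: 3 − 1 = 2
  Quinn: 0 − 4 = -4
Tanaka has the best Copeland score.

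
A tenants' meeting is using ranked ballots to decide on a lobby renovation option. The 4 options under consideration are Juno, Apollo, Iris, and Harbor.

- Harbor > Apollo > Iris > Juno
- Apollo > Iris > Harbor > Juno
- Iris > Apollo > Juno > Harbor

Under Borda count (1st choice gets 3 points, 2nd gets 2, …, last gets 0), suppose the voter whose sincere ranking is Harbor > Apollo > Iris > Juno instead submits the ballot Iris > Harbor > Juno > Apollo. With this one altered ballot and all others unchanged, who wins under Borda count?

Iris

Borda totals with the altered ballot: Juno 2, Apollo 5, Iris 8, Harbor 3.
The switch changes the winner from Apollo to Iris.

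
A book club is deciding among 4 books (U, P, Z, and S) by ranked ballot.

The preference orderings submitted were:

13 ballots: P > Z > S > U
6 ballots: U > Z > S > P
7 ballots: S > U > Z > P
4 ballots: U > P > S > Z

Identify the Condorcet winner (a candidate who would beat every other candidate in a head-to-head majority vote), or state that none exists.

No Condorcet winner

Head-to-head results (30 voters total):
U vs P: U wins 17–13.
U vs Z: U wins 17–13.
U vs S: S wins 20–10.
P vs Z: P wins 17–13.
P vs S: P wins 17–13.
Z vs S: Z wins 19–11.
No candidate beats all others: U beats P beats S beats U, a majority cycle.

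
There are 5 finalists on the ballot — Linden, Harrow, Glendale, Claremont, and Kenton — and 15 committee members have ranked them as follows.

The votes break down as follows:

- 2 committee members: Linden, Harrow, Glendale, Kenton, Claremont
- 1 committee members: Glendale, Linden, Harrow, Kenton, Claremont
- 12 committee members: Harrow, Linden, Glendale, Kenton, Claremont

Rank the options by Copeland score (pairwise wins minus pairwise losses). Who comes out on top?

Harrow

Pairwise results:
  Linden vs Harrow: Harrow wins 12–3.
  Linden vs Glendale: Linden wins 14–1.
  Linden vs Claremont: Linden wins 15–0.
  Linden vs Kenton: Linden wins 15–0.
  Harrow vs Glendale: Harrow wins 14–1.
  Harrow vs Claremont: Harrow wins 15–0.
  Harrow vs Kenton: Harrow wins 15–0.
  Glendale vs Claremont: Glendale wins 15–0.
  Glendale vs Kenton: Glendale wins 15–0.
  Claremont vs Kenton: Kenton wins 15–0.
Copeland scores (wins − losses):
  Linden: 3 − 1 = 2
  Harrow: 4 − 0 = 4
  Glendale: 2 − 2 = 0
  Claremont: 0 − 4 = -4
  Kenton: 1 − 3 = -2
Harrow has the best Copeland score.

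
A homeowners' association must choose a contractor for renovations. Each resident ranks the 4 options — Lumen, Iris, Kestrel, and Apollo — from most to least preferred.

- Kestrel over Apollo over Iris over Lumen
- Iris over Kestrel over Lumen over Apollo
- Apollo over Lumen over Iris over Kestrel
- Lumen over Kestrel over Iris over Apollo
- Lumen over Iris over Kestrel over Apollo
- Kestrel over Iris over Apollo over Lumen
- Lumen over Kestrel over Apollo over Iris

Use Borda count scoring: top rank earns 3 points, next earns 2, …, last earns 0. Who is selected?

Kestrel

Borda scores:
  Lumen: 0 + 1 + 2 + 3 + 3 + 0 + 3 = 12
  Iris: 1 + 3 + 1 + 1 + 2 + 2 + 0 = 10
  Kestrel: 3 + 2 + 0 + 2 + 1 + 3 + 2 = 13
  Apollo: 2 + 0 + 3 + 0 + 0 + 1 + 1 = 7
Kestrel has the highest total.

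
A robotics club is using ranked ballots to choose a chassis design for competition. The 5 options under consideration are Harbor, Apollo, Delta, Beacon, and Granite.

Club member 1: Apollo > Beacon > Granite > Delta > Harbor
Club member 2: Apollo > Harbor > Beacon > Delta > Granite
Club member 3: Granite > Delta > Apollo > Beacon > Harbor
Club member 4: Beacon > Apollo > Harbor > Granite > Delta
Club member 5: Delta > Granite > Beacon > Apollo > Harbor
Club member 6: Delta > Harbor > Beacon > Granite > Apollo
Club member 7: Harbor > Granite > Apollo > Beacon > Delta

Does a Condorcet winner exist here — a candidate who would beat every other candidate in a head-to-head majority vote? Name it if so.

Head-to-head results (7 voters total):
Harbor vs Apollo: Apollo wins 5–2.
Harbor vs Delta: Delta wins 4–3.
Harbor vs Beacon: Beacon wins 4–3.
Harbor vs Granite: Harbor wins 4–3.
Apollo vs Delta: Apollo wins 4–3.
Apollo vs Beacon: Apollo wins 4–3.
Apollo vs Granite: Granite wins 4–3.
Delta vs Beacon: Beacon wins 4–3.
Delta vs Granite: Granite wins 4–3.
Beacon vs Granite: Beacon wins 4–3.
No candidate beats all others: Harbor beats Granite beats Apollo beats Harbor, a majority cycle.

There is no Condorcet winner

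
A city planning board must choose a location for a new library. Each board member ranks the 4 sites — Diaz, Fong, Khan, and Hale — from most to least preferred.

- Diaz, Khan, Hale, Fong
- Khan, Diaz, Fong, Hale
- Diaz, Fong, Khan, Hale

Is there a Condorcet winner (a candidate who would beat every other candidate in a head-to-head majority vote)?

Head-to-head results (3 voters total):
Diaz vs Fong: Diaz wins 3–0.
Diaz vs Khan: Diaz wins 2–1.
Diaz vs Hale: Diaz wins 3–0.
Fong vs Khan: Khan wins 2–1.
Fong vs Hale: Fong wins 2–1.
Khan vs Hale: Khan wins 3–0.
Diaz beats each rival — Fong (3–0), Khan (2–1), Hale (3–0) — so Diaz is the Condorcet winner.

Yes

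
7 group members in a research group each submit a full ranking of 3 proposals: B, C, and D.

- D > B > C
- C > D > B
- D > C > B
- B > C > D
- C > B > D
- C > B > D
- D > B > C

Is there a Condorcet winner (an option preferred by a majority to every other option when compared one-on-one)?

Yes

Head-to-head results (7 voters total):
B vs C: C wins 4–3.
B vs D: D wins 4–3.
C vs D: C wins 4–3.
C beats each rival — B (4–3), D (4–3) — so C is the Condorcet winner.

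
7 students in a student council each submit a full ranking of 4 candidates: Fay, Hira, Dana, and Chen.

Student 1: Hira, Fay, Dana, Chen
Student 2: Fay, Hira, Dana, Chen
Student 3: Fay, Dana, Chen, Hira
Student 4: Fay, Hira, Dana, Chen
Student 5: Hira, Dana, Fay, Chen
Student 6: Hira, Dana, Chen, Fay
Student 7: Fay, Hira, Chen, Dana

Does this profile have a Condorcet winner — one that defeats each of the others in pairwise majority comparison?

Yes

Head-to-head results (7 voters total):
Fay vs Hira: Fay wins 4–3.
Fay vs Dana: Fay wins 5–2.
Fay vs Chen: Fay wins 6–1.
Hira vs Dana: Hira wins 6–1.
Hira vs Chen: Hira wins 6–1.
Dana vs Chen: Dana wins 6–1.
Fay beats each rival — Hira (4–3), Dana (5–2), Chen (6–1) — so Fay is the Condorcet winner.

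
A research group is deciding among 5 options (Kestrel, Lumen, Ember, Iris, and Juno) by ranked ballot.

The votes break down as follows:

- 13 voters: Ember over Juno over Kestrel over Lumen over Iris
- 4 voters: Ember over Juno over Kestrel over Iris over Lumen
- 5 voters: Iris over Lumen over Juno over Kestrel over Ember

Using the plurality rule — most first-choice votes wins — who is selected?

First-place vote totals:
  Kestrel: 0
  Lumen: 0
  Ember: 17
  Iris: 5
  Juno: 0
Ember has the most first-place votes.

Ember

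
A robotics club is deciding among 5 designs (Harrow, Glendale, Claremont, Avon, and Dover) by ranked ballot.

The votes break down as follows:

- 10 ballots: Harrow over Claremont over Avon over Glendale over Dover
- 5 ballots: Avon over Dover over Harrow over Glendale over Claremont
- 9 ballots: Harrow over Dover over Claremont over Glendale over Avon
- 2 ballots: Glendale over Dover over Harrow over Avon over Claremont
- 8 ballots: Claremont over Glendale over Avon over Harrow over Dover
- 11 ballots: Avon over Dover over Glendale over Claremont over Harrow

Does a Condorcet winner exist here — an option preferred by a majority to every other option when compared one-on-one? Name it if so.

Head-to-head results (45 voters total):
Harrow vs Glendale: Harrow wins 24–21.
Harrow vs Claremont: Harrow wins 26–19.
Harrow vs Avon: Avon wins 24–21.
Harrow vs Dover: Harrow wins 27–18.
Glendale vs Claremont: Claremont wins 27–18.
Glendale vs Avon: Avon wins 26–19.
Glendale vs Dover: Dover wins 25–20.
Claremont vs Avon: Claremont wins 27–18.
Claremont vs Dover: Dover wins 27–18.
Avon vs Dover: Avon wins 34–11.
No candidate beats all others: Harrow beats Claremont beats Avon beats Harrow, a majority cycle.

There is no Condorcet winner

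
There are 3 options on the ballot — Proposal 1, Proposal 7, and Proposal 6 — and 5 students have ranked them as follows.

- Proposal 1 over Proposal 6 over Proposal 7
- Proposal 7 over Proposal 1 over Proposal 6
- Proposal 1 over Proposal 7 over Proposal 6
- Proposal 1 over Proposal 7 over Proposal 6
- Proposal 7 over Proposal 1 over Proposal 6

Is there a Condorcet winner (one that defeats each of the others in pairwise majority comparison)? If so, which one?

Proposal 1

Head-to-head results (5 voters total):
Proposal 1 vs Proposal 7: Proposal 1 wins 3–2.
Proposal 1 vs Proposal 6: Proposal 1 wins 5–0.
Proposal 7 vs Proposal 6: Proposal 7 wins 4–1.
Proposal 1 beats each rival — Proposal 7 (3–2), Proposal 6 (5–0) — so Proposal 1 is the Condorcet winner.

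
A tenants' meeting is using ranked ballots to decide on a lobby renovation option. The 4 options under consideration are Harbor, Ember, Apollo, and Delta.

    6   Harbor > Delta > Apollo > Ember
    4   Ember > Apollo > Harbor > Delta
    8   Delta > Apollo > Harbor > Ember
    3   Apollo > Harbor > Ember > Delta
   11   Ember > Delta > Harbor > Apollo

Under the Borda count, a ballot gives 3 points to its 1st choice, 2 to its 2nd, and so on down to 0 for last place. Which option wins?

Delta

Borda scores:
  Harbor: 6·3 + 4·1 + 8·1 + 3·2 + 11·1 = 47
  Ember: 6·0 + 4·3 + 8·0 + 3·1 + 11·3 = 48
  Apollo: 6·1 + 4·2 + 8·2 + 3·3 + 11·0 = 39
  Delta: 6·2 + 4·0 + 8·3 + 3·0 + 11·2 = 58
Delta has the highest total.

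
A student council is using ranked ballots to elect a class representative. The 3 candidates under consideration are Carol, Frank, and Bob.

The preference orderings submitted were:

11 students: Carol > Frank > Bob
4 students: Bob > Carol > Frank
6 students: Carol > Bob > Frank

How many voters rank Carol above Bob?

Ballots ranking Carol above Bob: 11+6 = 17.
Ballots ranking Bob above Carol: 4.
So 17 of 21 voters prefer Carol to Bob.

17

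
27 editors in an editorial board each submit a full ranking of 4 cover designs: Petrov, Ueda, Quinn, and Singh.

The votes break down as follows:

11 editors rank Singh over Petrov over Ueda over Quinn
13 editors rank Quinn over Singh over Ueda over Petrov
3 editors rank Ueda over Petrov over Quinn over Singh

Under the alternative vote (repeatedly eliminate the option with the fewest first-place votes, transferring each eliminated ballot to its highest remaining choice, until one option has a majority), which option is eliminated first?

Petrov

Round 1: Quinn 13, Singh 11, Ueda 3, Petrov 0. Petrov has the fewest and is eliminated.
Round 2: Quinn 13, Singh 11, Ueda 3. Ueda has the fewest and is eliminated.
Round 3: Quinn 16, Singh 11. Quinn has a majority.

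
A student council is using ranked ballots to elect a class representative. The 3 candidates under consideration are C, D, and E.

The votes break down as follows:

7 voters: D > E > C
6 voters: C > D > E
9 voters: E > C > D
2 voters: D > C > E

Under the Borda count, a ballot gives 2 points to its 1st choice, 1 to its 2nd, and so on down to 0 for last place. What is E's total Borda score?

25

Borda scores:
  C: 7·0 + 6·2 + 9·1 + 2·1 = 23
  D: 7·2 + 6·1 + 9·0 + 2·2 = 24
  E: 7·1 + 6·0 + 9·2 + 2·0 = 25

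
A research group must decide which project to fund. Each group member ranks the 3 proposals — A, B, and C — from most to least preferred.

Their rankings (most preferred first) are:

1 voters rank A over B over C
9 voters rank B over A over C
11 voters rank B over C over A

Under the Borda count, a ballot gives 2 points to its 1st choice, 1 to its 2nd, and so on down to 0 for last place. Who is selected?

B

Borda scores:
  A: 2 + 9·1 + 11·0 = 11
  B: 1 + 9·2 + 11·2 = 41
  C: 0 + 9·0 + 11·1 = 11
B has the highest total.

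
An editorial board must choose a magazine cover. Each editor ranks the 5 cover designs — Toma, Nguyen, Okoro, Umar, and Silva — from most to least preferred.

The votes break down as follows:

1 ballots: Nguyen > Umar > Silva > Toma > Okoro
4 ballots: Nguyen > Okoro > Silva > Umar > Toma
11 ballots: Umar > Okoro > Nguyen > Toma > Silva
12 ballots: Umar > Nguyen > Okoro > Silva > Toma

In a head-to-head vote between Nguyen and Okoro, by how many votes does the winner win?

Ballots ranking Nguyen above Okoro: 1+4+12 = 17.
Ballots ranking Okoro above Nguyen: 11.
Nguyen wins 17–11, a margin of 6.

6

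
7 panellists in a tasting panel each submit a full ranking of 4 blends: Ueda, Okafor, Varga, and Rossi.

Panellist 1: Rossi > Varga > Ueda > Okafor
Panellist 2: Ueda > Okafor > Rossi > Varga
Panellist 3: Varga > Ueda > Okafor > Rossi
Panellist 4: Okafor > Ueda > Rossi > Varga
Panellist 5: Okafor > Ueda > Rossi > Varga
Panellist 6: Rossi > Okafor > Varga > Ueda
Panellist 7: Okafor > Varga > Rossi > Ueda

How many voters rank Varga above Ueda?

Ballots ranking Varga above Ueda: 4.
Ballots ranking Ueda above Varga: 3.
So 4 of 7 voters prefer Varga to Ueda.

4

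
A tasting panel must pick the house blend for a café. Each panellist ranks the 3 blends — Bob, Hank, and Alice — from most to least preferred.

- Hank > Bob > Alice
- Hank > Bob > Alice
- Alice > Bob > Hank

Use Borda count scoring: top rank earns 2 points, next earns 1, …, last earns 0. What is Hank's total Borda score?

Borda scores:
  Bob: 1 + 1 + 1 = 3
  Hank: 2 + 2 + 0 = 4
  Alice: 0 + 0 + 2 = 2

4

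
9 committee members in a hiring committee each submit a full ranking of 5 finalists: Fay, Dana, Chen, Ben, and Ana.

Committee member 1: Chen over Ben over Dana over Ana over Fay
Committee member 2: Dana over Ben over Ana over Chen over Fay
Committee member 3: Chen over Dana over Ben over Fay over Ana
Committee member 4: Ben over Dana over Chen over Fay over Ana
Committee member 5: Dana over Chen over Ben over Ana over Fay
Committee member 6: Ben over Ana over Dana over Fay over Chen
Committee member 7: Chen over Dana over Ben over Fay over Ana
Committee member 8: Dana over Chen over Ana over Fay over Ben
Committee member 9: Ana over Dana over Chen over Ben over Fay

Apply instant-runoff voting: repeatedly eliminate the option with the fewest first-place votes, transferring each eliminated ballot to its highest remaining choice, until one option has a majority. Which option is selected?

Round 1: Dana 3, Chen 3, Ben 2, Ana 1, Fay 0. Fay has the fewest and is eliminated.
Round 2: Dana 3, Chen 3, Ben 2, Ana 1. Ana has the fewest and is eliminated.
Round 3: Dana 4, Chen 3, Ben 2. Ben has the fewest and is eliminated.
Round 4: Dana 6, Chen 3. Dana has a majority.

Dana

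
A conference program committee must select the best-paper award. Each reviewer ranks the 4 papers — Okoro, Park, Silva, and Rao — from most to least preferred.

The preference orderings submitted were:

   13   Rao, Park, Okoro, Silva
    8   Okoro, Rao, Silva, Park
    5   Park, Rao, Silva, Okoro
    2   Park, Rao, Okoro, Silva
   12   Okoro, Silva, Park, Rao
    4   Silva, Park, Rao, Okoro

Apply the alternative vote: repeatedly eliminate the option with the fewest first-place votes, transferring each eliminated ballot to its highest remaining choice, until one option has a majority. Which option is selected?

Rao

Round 1: Okoro 20, Rao 13, Park 7, Silva 4. Silva has the fewest and is eliminated.
Round 2: Okoro 20, Rao 13, Park 11. Park has the fewest and is eliminated.
Round 3: Rao 24, Okoro 20. Rao has a majority.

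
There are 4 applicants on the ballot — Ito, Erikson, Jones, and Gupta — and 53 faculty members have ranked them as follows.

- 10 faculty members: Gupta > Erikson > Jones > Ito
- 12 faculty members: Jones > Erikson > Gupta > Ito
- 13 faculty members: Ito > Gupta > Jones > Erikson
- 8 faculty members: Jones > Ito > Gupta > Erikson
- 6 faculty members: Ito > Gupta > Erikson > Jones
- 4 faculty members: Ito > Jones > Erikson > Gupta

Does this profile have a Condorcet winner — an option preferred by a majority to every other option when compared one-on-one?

Head-to-head results (53 voters total):
Ito vs Erikson: Ito wins 31–22.
Ito vs Jones: Jones wins 30–23.
Ito vs Gupta: Ito wins 31–22.
Erikson vs Jones: Jones wins 37–16.
Erikson vs Gupta: Gupta wins 37–16.
Jones vs Gupta: Gupta wins 29–24.
No candidate beats all others: Ito beats Gupta beats Jones beats Ito, a majority cycle.

No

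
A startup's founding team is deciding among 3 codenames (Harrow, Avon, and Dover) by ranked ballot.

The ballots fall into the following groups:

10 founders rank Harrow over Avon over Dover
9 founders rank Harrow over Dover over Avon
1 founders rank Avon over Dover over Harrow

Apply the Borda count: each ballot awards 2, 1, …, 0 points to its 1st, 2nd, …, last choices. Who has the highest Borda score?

Harrow

Borda scores:
  Harrow: 10·2 + 9·2 + 0 = 38
  Avon: 10·1 + 9·0 + 2 = 12
  Dover: 10·0 + 9·1 + 1 = 10
Harrow has the highest total.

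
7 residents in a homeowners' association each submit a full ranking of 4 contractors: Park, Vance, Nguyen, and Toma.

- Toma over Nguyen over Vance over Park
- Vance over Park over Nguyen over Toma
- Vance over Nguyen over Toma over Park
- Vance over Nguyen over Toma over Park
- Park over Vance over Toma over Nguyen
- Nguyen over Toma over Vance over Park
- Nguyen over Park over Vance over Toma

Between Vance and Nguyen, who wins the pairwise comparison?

Ballots ranking Vance above Nguyen: 4.
Ballots ranking Nguyen above Vance: 3.
Vance wins the head-to-head, 4–3.

Vance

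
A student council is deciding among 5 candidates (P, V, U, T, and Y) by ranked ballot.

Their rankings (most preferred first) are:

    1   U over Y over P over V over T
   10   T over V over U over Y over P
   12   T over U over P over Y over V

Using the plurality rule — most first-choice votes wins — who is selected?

T

First-place vote totals:
  P: 0
  V: 0
  U: 1
  T: 22
  Y: 0
T has the most first-place votes.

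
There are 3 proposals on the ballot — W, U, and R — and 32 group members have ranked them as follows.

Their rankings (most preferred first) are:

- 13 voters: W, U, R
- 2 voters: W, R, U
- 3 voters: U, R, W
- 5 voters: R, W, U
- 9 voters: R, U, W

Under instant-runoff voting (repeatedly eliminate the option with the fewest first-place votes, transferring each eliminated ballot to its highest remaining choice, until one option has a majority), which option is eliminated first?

Round 1: W 15, R 14, U 3. U has the fewest and is eliminated.
Round 2: R 17, W 15. R has a majority.

U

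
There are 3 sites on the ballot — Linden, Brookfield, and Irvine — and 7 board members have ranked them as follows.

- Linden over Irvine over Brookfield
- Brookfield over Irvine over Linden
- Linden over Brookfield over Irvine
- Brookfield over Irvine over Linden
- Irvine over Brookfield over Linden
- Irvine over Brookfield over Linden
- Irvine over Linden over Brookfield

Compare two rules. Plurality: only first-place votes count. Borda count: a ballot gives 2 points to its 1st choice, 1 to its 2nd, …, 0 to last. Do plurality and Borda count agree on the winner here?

Plurality first-place counts: Linden 2, Brookfield 2, Irvine 3 → Irvine.
Borda totals: Linden 5, Brookfield 7, Irvine 9 → Irvine.
The two rules agree on Irvine.

Yes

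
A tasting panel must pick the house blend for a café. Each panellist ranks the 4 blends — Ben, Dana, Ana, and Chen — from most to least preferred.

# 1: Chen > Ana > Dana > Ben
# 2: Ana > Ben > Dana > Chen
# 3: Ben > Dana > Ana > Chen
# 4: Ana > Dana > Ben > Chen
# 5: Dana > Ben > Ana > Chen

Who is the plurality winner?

Ana

First-place vote totals:
  Ben: 1
  Dana: 1
  Ana: 2
  Chen: 1
Ana has the most first-place votes.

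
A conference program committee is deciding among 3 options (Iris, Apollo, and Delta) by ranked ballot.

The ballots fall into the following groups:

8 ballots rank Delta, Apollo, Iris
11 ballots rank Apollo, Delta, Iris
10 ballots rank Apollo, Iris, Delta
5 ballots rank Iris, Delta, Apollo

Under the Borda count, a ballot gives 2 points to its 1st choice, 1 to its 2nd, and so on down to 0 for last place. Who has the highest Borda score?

Apollo

Borda scores:
  Iris: 8·0 + 11·0 + 10·1 + 5·2 = 20
  Apollo: 8·1 + 11·2 + 10·2 + 5·0 = 50
  Delta: 8·2 + 11·1 + 10·0 + 5·1 = 32
Apollo has the highest total.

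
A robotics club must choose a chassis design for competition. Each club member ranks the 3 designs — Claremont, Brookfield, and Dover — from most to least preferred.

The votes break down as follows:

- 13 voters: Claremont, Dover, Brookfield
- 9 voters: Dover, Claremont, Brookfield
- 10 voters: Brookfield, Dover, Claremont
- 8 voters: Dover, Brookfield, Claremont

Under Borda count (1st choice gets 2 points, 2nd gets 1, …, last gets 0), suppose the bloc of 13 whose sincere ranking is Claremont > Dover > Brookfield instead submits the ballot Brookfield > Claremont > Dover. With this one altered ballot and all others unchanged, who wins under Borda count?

Borda totals with the altered ballot: Claremont 22, Brookfield 54, Dover 44.
The switch changes the winner from Dover to Brookfield.

Brookfield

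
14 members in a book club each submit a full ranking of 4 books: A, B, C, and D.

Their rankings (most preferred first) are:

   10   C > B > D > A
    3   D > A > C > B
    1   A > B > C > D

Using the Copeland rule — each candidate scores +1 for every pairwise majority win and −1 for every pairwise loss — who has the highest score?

Pairwise results:
  A vs B: B wins 10–4.
  A vs C: C wins 10–4.
  A vs D: D wins 13–1.
  B vs C: C wins 13–1.
  B vs D: B wins 11–3.
  C vs D: C wins 11–3.
Copeland scores (wins − losses):
  A: 0 − 3 = -3
  B: 2 − 1 = 1
  C: 3 − 0 = 3
  D: 1 − 2 = -1
C has the best Copeland score.

C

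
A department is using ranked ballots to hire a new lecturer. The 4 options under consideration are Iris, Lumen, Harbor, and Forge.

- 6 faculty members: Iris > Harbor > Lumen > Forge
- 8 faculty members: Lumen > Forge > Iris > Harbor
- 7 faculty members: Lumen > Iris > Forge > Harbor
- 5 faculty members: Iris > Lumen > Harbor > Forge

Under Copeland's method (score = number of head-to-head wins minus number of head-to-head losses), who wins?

Pairwise results:
  Iris vs Lumen: Lumen wins 15–11.
  Iris vs Harbor: Iris wins 26–0.
  Iris vs Forge: Iris wins 18–8.
  Lumen vs Harbor: Lumen wins 20–6.
  Lumen vs Forge: Lumen wins 26–0.
  Harbor vs Forge: Forge wins 15–11.
Copeland scores (wins − losses):
  Iris: 2 − 1 = 1
  Lumen: 3 − 0 = 3
  Harbor: 0 − 3 = -3
  Forge: 1 − 2 = -1
Lumen has the best Copeland score.

Lumen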